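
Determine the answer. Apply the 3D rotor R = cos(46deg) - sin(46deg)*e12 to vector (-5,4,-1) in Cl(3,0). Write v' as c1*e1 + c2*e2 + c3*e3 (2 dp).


Rotor R = cos(46deg) - sin(46deg)*e12
Rotation angle theta = 2 * 46 = 92 degrees in the e12 plane (e1 -> e2).
The component perpendicular to the plane (e3) is invariant: v'_3 = v3 = -1.00
cos(92deg) = -0.0349, sin(92deg) = 0.9994
v'_1 = v1*cos(theta) - v2*sin(theta) = -5*(-0.0349) - 4*0.9994 = -3.82
v'_2 = v1*sin(theta) + v2*cos(theta) = -5*0.9994 + 4*(-0.0349) = -5.14
v' = -3.82*e1 - 5.14*e2 - 1.00*e3


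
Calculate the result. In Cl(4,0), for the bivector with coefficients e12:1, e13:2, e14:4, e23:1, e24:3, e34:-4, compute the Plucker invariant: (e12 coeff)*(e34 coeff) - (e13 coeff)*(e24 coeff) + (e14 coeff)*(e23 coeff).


Plucker relation: af - be + cd
a*f = 1*(-4) = -4
b*e = 2*3 = 6
c*d = 4*1 = 4
af - be + cd = -4 - 6 + 4
= -6


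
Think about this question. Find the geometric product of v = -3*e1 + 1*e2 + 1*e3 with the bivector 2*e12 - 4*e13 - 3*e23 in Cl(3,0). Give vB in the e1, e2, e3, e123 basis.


vB has grade-1 (vector) and grade-3 (trivector) parts: vB = (v _| B) + (v ^ B).
Vector part <vB>_1:
  e1: -v2*b12 - v3*b13 = -(1)*(2) - (1)*(-4) = 2
  e2: v1*b12 - v3*b23 = (-3)*(2) - (1)*(-3) = -3
  e3: v1*b13 + v2*b23 = (-3)*(-4) + (1)*(-3) = 9
Trivector part <vB>_3:
  e123: v1*b23 - v2*b13 + v3*b12 = (-3)*(-3) - (1)*(-4) + (1)*(2) = 15
vB = 2*e1 - 3*e2 + 9*e3 + 15*e123


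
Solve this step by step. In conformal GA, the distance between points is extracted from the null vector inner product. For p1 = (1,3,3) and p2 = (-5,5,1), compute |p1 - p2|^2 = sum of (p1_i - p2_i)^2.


p1 - p2 = (6, -2, 2)
|p1 - p2|^2 = 6^2 + (-2)^2 + 2^2
= 36 + 4 + 4
= 44


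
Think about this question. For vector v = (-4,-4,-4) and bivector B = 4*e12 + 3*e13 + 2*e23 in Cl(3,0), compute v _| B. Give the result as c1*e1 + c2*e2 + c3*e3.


Left contraction v _| B = <vB>_1 (grade-1 part of the geometric product vB).
Using e1_|e12 = e2, e2_|e12 = -e1, e1_|e13 = e3, e3_|e13 = -e1, e2_|e23 = e3, e3_|e23 = -e2:
e1 coeff: -v2*b12 - v3*b13 = -(-4)*(4) - (-4)*(3) = 28
e2 coeff: v1*b12 - v3*b23 = (-4)*(4) - (-4)*(2) = -8
e3 coeff: v1*b13 + v2*b23 = (-4)*(3) + (-4)*(2) = -20
v _| B = 28*e1 - 8*e2 - 20*e3


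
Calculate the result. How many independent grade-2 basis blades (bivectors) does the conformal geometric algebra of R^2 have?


The conformal model of R^2 uses Cl(3,1) with m = 2 + 2 = 4 generators.
Number of grade-2 blades = C(m, 2) = C(4, 2)
= 4*3/2 = 6


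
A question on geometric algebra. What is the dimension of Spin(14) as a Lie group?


Spin(n) double-covers SO(n); both have Lie algebra so(n) of dimension n(n-1)/2.
n = 14
n(n-1) = 14 * 13 = 182
dim Spin(14) = 182/2 = 91


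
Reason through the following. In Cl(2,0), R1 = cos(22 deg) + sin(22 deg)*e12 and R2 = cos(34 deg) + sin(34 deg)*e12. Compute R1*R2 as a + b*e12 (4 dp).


Same-plane rotors commute and their half-angles add:
R1*R2 = cos(a1 + a2) + sin(a1 + a2)*e12.
a1 + a2 = 22 + 34 = 56 deg
cos(56 deg) = 0.5592
sin(56 deg) = 0.8290
R1*R2 = 0.5592 + 0.8290*e12


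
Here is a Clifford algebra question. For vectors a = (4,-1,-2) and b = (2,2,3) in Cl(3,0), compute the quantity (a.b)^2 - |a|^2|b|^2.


a . b = 4*2 + (-1)*2 + (-2)*3
= 8 + (-2) + (-6) = 0
|a|^2 = 4^2 + (-1)^2 + (-2)^2 = 21
|b|^2 = 2^2 + 2^2 + 3^2 = 17
(a.b)^2 = 0^2 = 0
|a|^2 * |b|^2 = 21 * 17 = 357
Result = 0 - 357 = -357


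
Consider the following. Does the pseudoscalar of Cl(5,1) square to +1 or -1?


The pseudoscalar I = e1...e_n (product of all n generators) of Cl(p,q) satisfies I^2 = (-1)^(q + n(n-1)/2).
p = 5, q = 1, n = p + q = 6
n(n-1)/2 = 6 * 5 / 2 = 15
Exponent = q + n(n-1)/2 = 1 + 15 = 16
I^2 = (-1)^16 = +1


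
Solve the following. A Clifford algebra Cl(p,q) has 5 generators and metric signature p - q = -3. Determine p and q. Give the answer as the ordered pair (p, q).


We need p + q = 5 and p - q = -3.
Adding: 2p = 5 + (-3) = 2, so p = 1.
Then q = 5 - 1 = 4.
(p, q) = (1, 4)


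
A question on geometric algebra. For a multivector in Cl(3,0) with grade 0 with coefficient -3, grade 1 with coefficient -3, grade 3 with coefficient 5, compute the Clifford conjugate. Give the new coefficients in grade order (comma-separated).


Clifford conjugate sign for grade k: (-1)^(k(k+1)/2)
Grade 0: (-1)^(0*1/2) = (-1)^0 = 1, coeff -3 -> -3
Grade 1: (-1)^(1*2/2) = (-1)^1 = -1, coeff -3 -> 3
Grade 3: (-1)^(3*4/2) = (-1)^6 = 1, coeff 5 -> 5
Conjugated coefficients: -3, 3, 5


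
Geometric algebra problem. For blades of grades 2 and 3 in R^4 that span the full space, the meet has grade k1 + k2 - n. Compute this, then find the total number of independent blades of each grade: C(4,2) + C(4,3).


Meet grade = grade(A) + grade(B) - n
= 2 + 3 - 4 = 1
C(4,2) = 6
C(4,3) = 4
dim_A + dim_B = 6 + 4 = 10


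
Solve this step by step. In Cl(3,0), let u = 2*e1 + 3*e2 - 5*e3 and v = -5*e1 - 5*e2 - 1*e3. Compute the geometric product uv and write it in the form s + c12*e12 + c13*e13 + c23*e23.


In Cl(3,0): e_i^2 = 1, e_ie_j = -e_je_i for i != j.
Scalar part = u . v = 2*(-5) + 3*(-5) + (-5)*(-1)
= -10 + (-15) + 5 = -20
e12 coeff = 2*(-5) - 3*(-5) = -10 - (-15) = 5
e13 coeff = 2*(-1) - (-5)*(-5) = -2 - 25 = -27
e23 coeff = 3*(-1) - (-5)*(-5) = -3 - 25 = -28
uv = -20 + 5*e12 - 27*e13 - 28*e23


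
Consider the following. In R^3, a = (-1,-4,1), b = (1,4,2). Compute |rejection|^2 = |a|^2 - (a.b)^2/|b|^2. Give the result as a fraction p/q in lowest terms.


|a|^2 = (-1)^2 + (-4)^2 + 1^2 = 18
|b|^2 = 1^2 + 4^2 + 2^2 = 21
a . b = (-1)*1 + (-4)*4 + 1*2 = -15
(a.b)^2 = (-15)^2 = 225
|rej|^2 = 18 - 225/21
= (378 - 225)/21
= 153/21
In lowest terms: 51/7


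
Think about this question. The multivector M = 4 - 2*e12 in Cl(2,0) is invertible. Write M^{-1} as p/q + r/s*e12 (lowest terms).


M = 4 - 2*e12, where e12^2 = -1.
Since M commutes with its reverse ~M = a - b*e12, M * ~M = a^2 - b^2*e12^2 = a^2 + b^2.
So M^{-1} = ~M / (a^2 + b^2) = (a - b*e12)/(a^2 + b^2).
a^2 + b^2 = 16 + 4 = 20
Scalar part = 4/20 = 1/5
Bivector coeff = 2/20 = 1/10
M^{-1} = 1/5 + 1/10*e12


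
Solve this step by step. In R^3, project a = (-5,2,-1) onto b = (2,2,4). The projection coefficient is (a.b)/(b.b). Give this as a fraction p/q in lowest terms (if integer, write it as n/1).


Projection coefficient = (a . b) / (b . b)
a . b = (-5)*2 + 2*2 + (-1)*4
= -10 + 4 + (-4) = -10
b . b = 2^2 + 2^2 + 4^2
= 4 + 4 + 16 = 24
Coefficient = -10/24
In lowest terms: -5/12


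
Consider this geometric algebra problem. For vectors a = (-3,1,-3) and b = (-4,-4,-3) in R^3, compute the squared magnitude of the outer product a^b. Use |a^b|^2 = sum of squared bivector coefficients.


a wedge b = (a1*b2 - a2*b1)*e12 + (a1*b3 - a3*b1)*e13 + (a2*b3 - a3*b2)*e23
e12 coeff: (-3)*(-4) - 1*(-4) = 12 - (-4) = 16
e13 coeff: (-3)*(-3) - (-3)*(-4) = 9 - 12 = -3
e23 coeff: 1*(-3) - (-3)*(-4) = -3 - 12 = -15
|a wedge b|^2 = 16^2 + (-3)^2 + (-15)^2
= 256 + 9 + 225
= 490


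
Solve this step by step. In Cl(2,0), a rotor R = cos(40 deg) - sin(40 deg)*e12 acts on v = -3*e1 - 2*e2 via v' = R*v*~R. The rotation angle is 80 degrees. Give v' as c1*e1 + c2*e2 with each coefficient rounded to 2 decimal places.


Rotor R = cos(40deg) - sin(40deg)*e12
Rotation angle theta = 2 * 40 = 80 degrees
v' = R*v*~R rotates v by theta.
cos(80deg) = 0.1736, sin(80deg) = 0.9848
v'_1 = -3*cos(80deg) - (-2)*sin(80deg)
= -3*0.1736 - (-2)*0.9848
= 1.45
v'_2 = -3*sin(80deg) + (-2)*cos(80deg)
= -3*0.9848 + (-2)*0.1736
= -3.30
v' = 1.45*e1 - 3.30*e2


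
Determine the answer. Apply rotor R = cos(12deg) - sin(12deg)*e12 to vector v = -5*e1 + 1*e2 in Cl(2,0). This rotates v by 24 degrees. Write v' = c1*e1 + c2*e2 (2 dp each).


Rotor R = cos(12deg) - sin(12deg)*e12
Rotation angle theta = 2 * 12 = 24 degrees
v' = R*v*~R rotates v by theta.
cos(24deg) = 0.9135, sin(24deg) = 0.4067
v'_1 = -5*cos(24deg) - 1*sin(24deg)
= -5*0.9135 - 1*0.4067
= -4.97
v'_2 = -5*sin(24deg) + 1*cos(24deg)
= -5*0.4067 + 1*0.9135
= -1.12
v' = -4.97*e1 - 1.12*e2


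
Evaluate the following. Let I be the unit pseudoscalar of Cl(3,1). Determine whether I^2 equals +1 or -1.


The pseudoscalar I = e1...e_n (product of all n generators) of Cl(p,q) satisfies I^2 = (-1)^(q + n(n-1)/2).
p = 3, q = 1, n = p + q = 4
n(n-1)/2 = 4 * 3 / 2 = 6
Exponent = q + n(n-1)/2 = 1 + 6 = 7
I^2 = (-1)^7 = -1


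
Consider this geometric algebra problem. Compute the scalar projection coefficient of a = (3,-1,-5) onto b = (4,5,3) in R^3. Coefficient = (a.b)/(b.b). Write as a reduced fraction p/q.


Projection coefficient = (a . b) / (b . b)
a . b = 3*4 + (-1)*5 + (-5)*3
= 12 + (-5) + (-15) = -8
b . b = 4^2 + 5^2 + 3^2
= 16 + 25 + 9 = 50
Coefficient = -8/50
In lowest terms: -4/25


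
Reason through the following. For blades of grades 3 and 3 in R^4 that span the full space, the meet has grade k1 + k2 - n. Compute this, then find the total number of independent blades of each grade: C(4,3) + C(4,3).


Meet grade = grade(A) + grade(B) - n
= 3 + 3 - 4 = 2
C(4,3) = 4
C(4,3) = 4
dim_A + dim_B = 4 + 4 = 8


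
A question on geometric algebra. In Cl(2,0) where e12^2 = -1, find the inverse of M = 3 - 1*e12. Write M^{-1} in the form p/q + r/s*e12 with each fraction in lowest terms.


M = 3 - 1*e12, where e12^2 = -1.
Since M commutes with its reverse ~M = a - b*e12, M * ~M = a^2 - b^2*e12^2 = a^2 + b^2.
So M^{-1} = ~M / (a^2 + b^2) = (a - b*e12)/(a^2 + b^2).
a^2 + b^2 = 9 + 1 = 10
Scalar part = 3/10 = 3/10
Bivector coeff = 1/10 = 1/10
M^{-1} = 3/10 + 1/10*e12


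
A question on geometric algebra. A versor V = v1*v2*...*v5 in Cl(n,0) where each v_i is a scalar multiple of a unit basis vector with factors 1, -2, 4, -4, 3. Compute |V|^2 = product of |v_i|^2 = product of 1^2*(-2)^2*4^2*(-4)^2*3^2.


Each vector v_i has |v_i|^2 = s_i^2
Squared scales: 1^2 = 1, (-2)^2 = 4, 4^2 = 16, (-4)^2 = 16, 3^2 = 9
|V|^2 = 1 * 4 * 16 * 16 * 9
= 9216


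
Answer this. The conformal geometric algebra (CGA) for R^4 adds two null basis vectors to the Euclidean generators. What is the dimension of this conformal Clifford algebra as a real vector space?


The conformal model of R^4 uses Cl(5,1): the 4 Euclidean generators plus two extra orthogonal generators e+ (e+^2 = +1) and e- (e-^2 = -1), from which the null vectors e0, einf are built.
Number of generators m = 4 + 2 = 6.
dim Cl(p,q) = 2^m = 2^6 = 64


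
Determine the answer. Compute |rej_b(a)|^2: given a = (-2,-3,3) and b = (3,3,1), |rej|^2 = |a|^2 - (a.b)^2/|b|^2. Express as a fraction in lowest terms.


|a|^2 = (-2)^2 + (-3)^2 + 3^2 = 22
|b|^2 = 3^2 + 3^2 + 1^2 = 19
a . b = (-2)*3 + (-3)*3 + 3*1 = -12
(a.b)^2 = (-12)^2 = 144
|rej|^2 = 22 - 144/19
= (418 - 144)/19
= 274/19
In lowest terms: 274/19


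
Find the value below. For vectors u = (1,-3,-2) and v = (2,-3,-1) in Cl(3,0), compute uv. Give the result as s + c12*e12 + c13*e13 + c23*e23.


In Cl(3,0): e_i^2 = 1, e_ie_j = -e_je_i for i != j.
Scalar part = u . v = 1*2 + (-3)*(-3) + (-2)*(-1)
= 2 + 9 + 2 = 13
e12 coeff = 1*(-3) - (-3)*2 = -3 - (-6) = 3
e13 coeff = 1*(-1) - (-2)*2 = -1 - (-4) = 3
e23 coeff = (-3)*(-1) - (-2)*(-3) = 3 - 6 = -3
uv = 13 + 3*e12 + 3*e13 - 3*e23


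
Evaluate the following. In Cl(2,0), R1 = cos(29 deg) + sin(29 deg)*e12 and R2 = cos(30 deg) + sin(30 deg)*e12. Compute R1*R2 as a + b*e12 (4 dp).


Same-plane rotors commute and their half-angles add:
R1*R2 = cos(a1 + a2) + sin(a1 + a2)*e12.
a1 + a2 = 29 + 30 = 59 deg
cos(59 deg) = 0.5150
sin(59 deg) = 0.8572
R1*R2 = 0.5150 + 0.8572*e12


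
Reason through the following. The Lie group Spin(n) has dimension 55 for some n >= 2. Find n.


dim Spin(n) = dim so(n) = n(n-1)/2.
Solve n(n-1)/2 = 55, i.e. n^2 - n - 110 = 0.
Discriminant = 1 + 8*55 = 441
n = (1 + sqrt(441))/2 = (1 + 21)/2 = 11


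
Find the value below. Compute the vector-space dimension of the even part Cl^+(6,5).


Even subalgebra dimension = 2^(n-1)
n = 6 + 5 = 11
2^(11 - 1) = 2^10 = 1024
Verification: sum of C(11,k) for even k = 1 + 55 + 330 + 462 + 165 + 11 = 1024
Result = 1024


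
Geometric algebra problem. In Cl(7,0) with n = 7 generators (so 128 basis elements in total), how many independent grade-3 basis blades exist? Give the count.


Number of grade-k basis blades in Cl(p,q) with n = p + q is C(n, k).
n = 7 + 0 = 7
C(7, 3) = 7! / (3! * 4!)
= 5040 / (6 * 24)
= 35


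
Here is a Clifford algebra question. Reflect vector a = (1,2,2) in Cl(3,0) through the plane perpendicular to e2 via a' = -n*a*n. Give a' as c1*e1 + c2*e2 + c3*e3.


Reflection formula: a' = -n*a*n, with n = e2 (unit vector, n^2 = 1).
For reflection through hyperplane perp to e2:
The component along e2 flips sign, others stay.
a = (1, 2, 2)
a' = (1, -2, 2)
a' = 1*e1 - 2*e2 + 2*e3


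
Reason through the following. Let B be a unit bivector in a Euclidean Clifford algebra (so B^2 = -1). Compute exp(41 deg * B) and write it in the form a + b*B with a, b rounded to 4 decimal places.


For a unit bivector B with B^2 = -1, the exponential series gives
e^(theta*B) = cos(theta) + sin(theta)*B (the GA analogue of Euler's formula).
theta = 41 degrees = 0.715585 rad
cos(41 deg) = 0.7547
sin(41 deg) = 0.6561
exp(theta*B) = 0.7547 + 0.6561*B


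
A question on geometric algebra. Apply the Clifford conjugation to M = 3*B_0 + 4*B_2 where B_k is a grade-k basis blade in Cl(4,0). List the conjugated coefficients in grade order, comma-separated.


Clifford conjugate sign for grade k: (-1)^(k(k+1)/2)
Grade 0: (-1)^(0*1/2) = (-1)^0 = 1, coeff 3 -> 3
Grade 2: (-1)^(2*3/2) = (-1)^3 = -1, coeff 4 -> -4
Conjugated coefficients: 3, -4


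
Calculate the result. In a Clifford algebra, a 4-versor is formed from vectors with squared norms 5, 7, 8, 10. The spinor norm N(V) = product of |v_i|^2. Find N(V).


Spinor norm N(V) = |v1|^2 * |v2|^2 * ... * |v4|^2
= 5 * 7 * 8 * 10
Running product: 5, 35, 280, 2800
N(V) = 2800


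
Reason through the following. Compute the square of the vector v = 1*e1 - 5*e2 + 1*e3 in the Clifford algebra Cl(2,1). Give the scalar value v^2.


v^2 = sum of c_i^2 * e_i^2
Positive signature terms (e_i^2 = +1): 1^2 + (-5)^2 = 26
Negative signature terms (e_j^2 = -1): 1^2 = 1
v^2 = 26 - 1 = 25


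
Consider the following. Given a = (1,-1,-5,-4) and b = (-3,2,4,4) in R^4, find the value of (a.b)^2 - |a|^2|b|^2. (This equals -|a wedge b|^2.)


a . b = 1*(-3) + (-1)*2 + (-5)*4 + (-4)*4
= -3 + (-2) + (-20) + (-16) = -41
|a|^2 = 1^2 + (-1)^2 + (-5)^2 + (-4)^2 = 43
|b|^2 = (-3)^2 + 2^2 + 4^2 + 4^2 = 45
(a.b)^2 = (-41)^2 = 1681
|a|^2 * |b|^2 = 43 * 45 = 1935
Result = 1681 - 1935 = -254


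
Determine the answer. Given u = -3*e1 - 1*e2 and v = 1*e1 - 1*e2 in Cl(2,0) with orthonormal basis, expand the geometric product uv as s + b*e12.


Expand: (-3*e1 - 1*e2)(1*e1 - 1*e2)
= (-3)*1*e1e1 + (-3)*(-1)*e1e2 + (-1)*1*e2e1 + (-1)*(-1)*e2e2
Using e1^2 = e2^2 = 1, e2e1 = -e1e2:
Scalar part s = (-3)*1 + (-1)*(-1) = -3 + 1 = -2
Bivector part b = (-3)*(-1) - (-1)*1 = 3 - (-1) = 4
uv = -2 + 4*e12


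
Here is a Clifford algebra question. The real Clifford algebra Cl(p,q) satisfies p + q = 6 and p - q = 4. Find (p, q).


We need p + q = 6 and p - q = 4.
Adding: 2p = 6 + 4 = 10, so p = 5.
Then q = 6 - 5 = 1.
(p, q) = (5, 1)


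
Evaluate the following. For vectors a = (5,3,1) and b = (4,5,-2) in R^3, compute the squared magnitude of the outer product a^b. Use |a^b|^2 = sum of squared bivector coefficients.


a wedge b = (a1*b2 - a2*b1)*e12 + (a1*b3 - a3*b1)*e13 + (a2*b3 - a3*b2)*e23
e12 coeff: 5*5 - 3*4 = 25 - 12 = 13
e13 coeff: 5*(-2) - 1*4 = -10 - 4 = -14
e23 coeff: 3*(-2) - 1*5 = -6 - 5 = -11
|a wedge b|^2 = 13^2 + (-14)^2 + (-11)^2
= 169 + 196 + 121
= 486


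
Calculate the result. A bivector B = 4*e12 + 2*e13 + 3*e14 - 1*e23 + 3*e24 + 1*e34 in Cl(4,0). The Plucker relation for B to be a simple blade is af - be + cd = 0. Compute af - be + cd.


Plucker relation: af - be + cd
a*f = 4*1 = 4
b*e = 2*3 = 6
c*d = 3*(-1) = -3
af - be + cd = 4 - 6 + (-3)
= -5


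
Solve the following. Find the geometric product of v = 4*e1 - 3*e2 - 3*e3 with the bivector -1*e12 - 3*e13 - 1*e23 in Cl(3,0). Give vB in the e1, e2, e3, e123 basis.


vB has grade-1 (vector) and grade-3 (trivector) parts: vB = (v _| B) + (v ^ B).
Vector part <vB>_1:
  e1: -v2*b12 - v3*b13 = -(-3)*(-1) - (-3)*(-3) = -12
  e2: v1*b12 - v3*b23 = (4)*(-1) - (-3)*(-1) = -7
  e3: v1*b13 + v2*b23 = (4)*(-3) + (-3)*(-1) = -9
Trivector part <vB>_3:
  e123: v1*b23 - v2*b13 + v3*b12 = (4)*(-1) - (-3)*(-3) + (-3)*(-1) = -10
vB = -12*e1 - 7*e2 - 9*e3 - 10*e123


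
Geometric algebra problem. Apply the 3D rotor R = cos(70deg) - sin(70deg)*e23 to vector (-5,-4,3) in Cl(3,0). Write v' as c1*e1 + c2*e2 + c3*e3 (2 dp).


Rotor R = cos(70deg) - sin(70deg)*e23
Rotation angle theta = 2 * 70 = 140 degrees in the e23 plane (e2 -> e3).
The component perpendicular to the plane (e1) is invariant: v'_1 = v1 = -5.00
cos(140deg) = -0.7660, sin(140deg) = 0.6428
v'_2 = v2*cos(theta) - v3*sin(theta) = -4*(-0.7660) - 3*0.6428 = 1.14
v'_3 = v2*sin(theta) + v3*cos(theta) = -4*0.6428 + 3*(-0.7660) = -4.87
v' = -5.00*e1 + 1.14*e2 - 4.87*e3


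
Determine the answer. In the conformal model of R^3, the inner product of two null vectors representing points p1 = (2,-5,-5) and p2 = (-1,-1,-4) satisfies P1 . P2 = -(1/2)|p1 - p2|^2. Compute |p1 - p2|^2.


p1 - p2 = (3, -4, -1)
|p1 - p2|^2 = 3^2 + (-4)^2 + (-1)^2
= 9 + 16 + 1
= 26


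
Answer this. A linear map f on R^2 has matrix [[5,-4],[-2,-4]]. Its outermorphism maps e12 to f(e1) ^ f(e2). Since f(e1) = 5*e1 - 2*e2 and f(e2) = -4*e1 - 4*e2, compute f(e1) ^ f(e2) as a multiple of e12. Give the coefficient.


The outermorphism of a linear map f sends e1^e2 to f(e1)^f(e2).
f(e1) = 5*e1 - 2*e2
f(e2) = -4*e1 - 4*e2
f(e1) ^ f(e2) = (5*e1 - 2*e2) ^ (-4*e1 - 4*e2)
= 5*(-4)*e12 + (-2)*(-4)*e21
= (-20 - 8)*e12
= -28*e12
Coefficient = -28


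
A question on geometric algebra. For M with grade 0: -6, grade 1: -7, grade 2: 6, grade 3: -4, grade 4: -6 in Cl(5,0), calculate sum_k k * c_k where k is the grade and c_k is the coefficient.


Grade-weighted sum = sum of grade_k * coefficient_k
0*(-6) = 0
1*(-7) = -7
2*6 = 12
3*(-4) = -12
4*(-6) = -24
Total = 0 + (-7) + 12 + (-12) + (-24) = -31


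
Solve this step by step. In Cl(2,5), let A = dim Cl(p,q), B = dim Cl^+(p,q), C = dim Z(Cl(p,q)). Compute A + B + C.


n = 2 + 5 = 7
Total dim = 2^7 = 128
Even subalgebra dim = 2^6 = 64
n is odd, so center dim = 2
Sum = 128 + 64 + 2 = 194


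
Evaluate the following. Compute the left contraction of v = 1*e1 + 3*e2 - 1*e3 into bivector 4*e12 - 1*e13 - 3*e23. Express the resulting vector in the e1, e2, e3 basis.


Left contraction v _| B = <vB>_1 (grade-1 part of the geometric product vB).
Using e1_|e12 = e2, e2_|e12 = -e1, e1_|e13 = e3, e3_|e13 = -e1, e2_|e23 = e3, e3_|e23 = -e2:
e1 coeff: -v2*b12 - v3*b13 = -(3)*(4) - (-1)*(-1) = -13
e2 coeff: v1*b12 - v3*b23 = (1)*(4) - (-1)*(-3) = 1
e3 coeff: v1*b13 + v2*b23 = (1)*(-1) + (3)*(-3) = -10
v _| B = -13*e1 + 1*e2 - 10*e3


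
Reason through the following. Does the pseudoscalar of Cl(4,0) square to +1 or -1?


The pseudoscalar I = e1...e_n (product of all n generators) of Cl(p,q) satisfies I^2 = (-1)^(q + n(n-1)/2).
p = 4, q = 0, n = p + q = 4
n(n-1)/2 = 4 * 3 / 2 = 6
Exponent = q + n(n-1)/2 = 0 + 6 = 6
I^2 = (-1)^6 = +1


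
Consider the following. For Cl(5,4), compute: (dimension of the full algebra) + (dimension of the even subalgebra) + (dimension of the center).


n = 5 + 4 = 9
Total dim = 2^9 = 512
Even subalgebra dim = 2^8 = 256
n is odd, so center dim = 2
Sum = 512 + 256 + 2 = 770


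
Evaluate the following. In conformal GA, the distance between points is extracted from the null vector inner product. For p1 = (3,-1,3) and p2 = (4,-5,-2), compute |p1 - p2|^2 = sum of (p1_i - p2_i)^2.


p1 - p2 = (-1, 4, 5)
|p1 - p2|^2 = (-1)^2 + 4^2 + 5^2
= 1 + 16 + 25
= 42


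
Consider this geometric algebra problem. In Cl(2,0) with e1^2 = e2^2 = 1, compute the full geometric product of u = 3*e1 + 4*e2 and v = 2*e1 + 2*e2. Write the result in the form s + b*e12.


Expand: (3*e1 + 4*e2)(2*e1 + 2*e2)
= 3*2*e1e1 + 3*2*e1e2 + 4*2*e2e1 + 4*2*e2e2
Using e1^2 = e2^2 = 1, e2e1 = -e1e2:
Scalar part s = 3*2 + 4*2 = 6 + 8 = 14
Bivector part b = 3*2 - 4*2 = 6 - 8 = -2
uv = 14 - 2*e12


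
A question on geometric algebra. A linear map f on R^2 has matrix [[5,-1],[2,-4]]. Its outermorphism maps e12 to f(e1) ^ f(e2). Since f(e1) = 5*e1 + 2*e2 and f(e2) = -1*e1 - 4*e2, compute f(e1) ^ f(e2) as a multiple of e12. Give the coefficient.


The outermorphism of a linear map f sends e1^e2 to f(e1)^f(e2).
f(e1) = 5*e1 + 2*e2
f(e2) = -1*e1 - 4*e2
f(e1) ^ f(e2) = (5*e1 + 2*e2) ^ (-1*e1 - 4*e2)
= 5*(-4)*e12 + 2*(-1)*e21
= (-20 - (-2))*e12
= -18*e12
Coefficient = -18


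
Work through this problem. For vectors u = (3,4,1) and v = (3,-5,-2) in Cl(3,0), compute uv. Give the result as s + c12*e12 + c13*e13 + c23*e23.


In Cl(3,0): e_i^2 = 1, e_ie_j = -e_je_i for i != j.
Scalar part = u . v = 3*3 + 4*(-5) + 1*(-2)
= 9 + (-20) + (-2) = -13
e12 coeff = 3*(-5) - 4*3 = -15 - 12 = -27
e13 coeff = 3*(-2) - 1*3 = -6 - 3 = -9
e23 coeff = 4*(-2) - 1*(-5) = -8 - (-5) = -3
uv = -13 - 27*e12 - 9*e13 - 3*e23


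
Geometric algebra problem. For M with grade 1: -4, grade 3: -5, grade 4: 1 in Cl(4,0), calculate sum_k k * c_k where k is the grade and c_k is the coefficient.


Grade-weighted sum = sum of grade_k * coefficient_k
1*(-4) = -4
3*(-5) = -15
4*1 = 4
Total = -4 + (-15) + 4 = -15


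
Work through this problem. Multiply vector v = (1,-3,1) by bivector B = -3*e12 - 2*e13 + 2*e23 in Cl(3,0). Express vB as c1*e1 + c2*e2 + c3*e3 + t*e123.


vB has grade-1 (vector) and grade-3 (trivector) parts: vB = (v _| B) + (v ^ B).
Vector part <vB>_1:
  e1: -v2*b12 - v3*b13 = -(-3)*(-3) - (1)*(-2) = -7
  e2: v1*b12 - v3*b23 = (1)*(-3) - (1)*(2) = -5
  e3: v1*b13 + v2*b23 = (1)*(-2) + (-3)*(2) = -8
Trivector part <vB>_3:
  e123: v1*b23 - v2*b13 + v3*b12 = (1)*(2) - (-3)*(-2) + (1)*(-3) = -7
vB = -7*e1 - 5*e2 - 8*e3 - 7*e123


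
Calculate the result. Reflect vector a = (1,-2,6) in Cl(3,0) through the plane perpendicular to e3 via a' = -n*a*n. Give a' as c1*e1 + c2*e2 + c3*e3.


Reflection formula: a' = -n*a*n, with n = e3 (unit vector, n^2 = 1).
For reflection through hyperplane perp to e3:
The component along e3 flips sign, others stay.
a = (1, -2, 6)
a' = (1, -2, -6)
a' = 1*e1 - 2*e2 - 6*e3


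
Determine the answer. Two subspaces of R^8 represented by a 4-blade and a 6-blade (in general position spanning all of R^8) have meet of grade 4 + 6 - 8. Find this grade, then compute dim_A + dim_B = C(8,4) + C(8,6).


Meet grade = grade(A) + grade(B) - n
= 4 + 6 - 8 = 2
C(8,4) = 70
C(8,6) = 28
dim_A + dim_B = 70 + 28 = 98


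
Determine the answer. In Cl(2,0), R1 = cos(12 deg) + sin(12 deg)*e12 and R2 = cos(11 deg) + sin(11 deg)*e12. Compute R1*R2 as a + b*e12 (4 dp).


Same-plane rotors commute and their half-angles add:
R1*R2 = cos(a1 + a2) + sin(a1 + a2)*e12.
a1 + a2 = 12 + 11 = 23 deg
cos(23 deg) = 0.9205
sin(23 deg) = 0.3907
R1*R2 = 0.9205 + 0.3907*e12


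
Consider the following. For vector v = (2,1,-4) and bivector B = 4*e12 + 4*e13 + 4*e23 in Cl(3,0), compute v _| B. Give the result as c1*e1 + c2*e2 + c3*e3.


Left contraction v _| B = <vB>_1 (grade-1 part of the geometric product vB).
Using e1_|e12 = e2, e2_|e12 = -e1, e1_|e13 = e3, e3_|e13 = -e1, e2_|e23 = e3, e3_|e23 = -e2:
e1 coeff: -v2*b12 - v3*b13 = -(1)*(4) - (-4)*(4) = 12
e2 coeff: v1*b12 - v3*b23 = (2)*(4) - (-4)*(4) = 24
e3 coeff: v1*b13 + v2*b23 = (2)*(4) + (1)*(4) = 12
v _| B = 12*e1 + 24*e2 + 12*e3


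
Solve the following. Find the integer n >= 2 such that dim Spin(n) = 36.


dim Spin(n) = dim so(n) = n(n-1)/2.
Solve n(n-1)/2 = 36, i.e. n^2 - n - 72 = 0.
Discriminant = 1 + 8*36 = 289
n = (1 + sqrt(289))/2 = (1 + 17)/2 = 9


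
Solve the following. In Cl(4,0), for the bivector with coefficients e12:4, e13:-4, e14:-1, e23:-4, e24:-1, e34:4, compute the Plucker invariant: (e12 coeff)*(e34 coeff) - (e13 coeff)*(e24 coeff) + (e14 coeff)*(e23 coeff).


Plucker relation: af - be + cd
a*f = 4*4 = 16
b*e = (-4)*(-1) = 4
c*d = (-1)*(-4) = 4
af - be + cd = 16 - 4 + 4
= 16


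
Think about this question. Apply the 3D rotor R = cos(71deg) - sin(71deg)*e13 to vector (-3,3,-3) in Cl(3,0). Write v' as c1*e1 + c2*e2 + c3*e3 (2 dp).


Rotor R = cos(71deg) - sin(71deg)*e13
Rotation angle theta = 2 * 71 = 142 degrees in the e13 plane (e1 -> e3).
The component perpendicular to the plane (e2) is invariant: v'_2 = v2 = 3.00
cos(142deg) = -0.7880, sin(142deg) = 0.6157
v'_1 = v1*cos(theta) - v3*sin(theta) = -3*(-0.7880) - (-3)*0.6157 = 4.21
v'_3 = v1*sin(theta) + v3*cos(theta) = -3*0.6157 + (-3)*(-0.7880) = 0.52
v' = 4.21*e1 + 3.00*e2 + 0.52*e3


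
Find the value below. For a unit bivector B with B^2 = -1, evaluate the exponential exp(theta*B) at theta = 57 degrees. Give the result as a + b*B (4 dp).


For a unit bivector B with B^2 = -1, the exponential series gives
e^(theta*B) = cos(theta) + sin(theta)*B (the GA analogue of Euler's formula).
theta = 57 degrees = 0.994838 rad
cos(57 deg) = 0.5446
sin(57 deg) = 0.8387
exp(theta*B) = 0.5446 + 0.8387*B


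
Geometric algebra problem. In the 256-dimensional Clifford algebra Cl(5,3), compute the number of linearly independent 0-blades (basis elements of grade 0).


Number of grade-k basis blades in Cl(p,q) with n = p + q is C(n, k).
n = 5 + 3 = 8
C(8, 0) = 8! / (0! * 8!)
= 40320 / (1 * 40320)
= 1


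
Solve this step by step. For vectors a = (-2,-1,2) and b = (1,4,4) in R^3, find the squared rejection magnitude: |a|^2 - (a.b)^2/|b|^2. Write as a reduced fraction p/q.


|a|^2 = (-2)^2 + (-1)^2 + 2^2 = 9
|b|^2 = 1^2 + 4^2 + 4^2 = 33
a . b = (-2)*1 + (-1)*4 + 2*4 = 2
(a.b)^2 = 2^2 = 4
|rej|^2 = 9 - 4/33
= (297 - 4)/33
= 293/33
In lowest terms: 293/33


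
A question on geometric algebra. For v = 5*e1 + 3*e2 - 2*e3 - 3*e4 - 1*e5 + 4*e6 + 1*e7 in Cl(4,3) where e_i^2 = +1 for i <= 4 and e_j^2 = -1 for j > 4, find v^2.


v^2 = sum of c_i^2 * e_i^2
Positive signature terms (e_i^2 = +1): 5^2 + 3^2 + (-2)^2 + (-3)^2 = 47
Negative signature terms (e_j^2 = -1): (-1)^2 + 4^2 + 1^2 = 18
v^2 = 47 - 18 = 29


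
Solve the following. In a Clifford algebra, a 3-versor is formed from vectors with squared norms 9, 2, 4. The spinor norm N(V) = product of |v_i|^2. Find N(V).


Spinor norm N(V) = |v1|^2 * |v2|^2 * ... * |v3|^2
= 9 * 2 * 4
Running product: 9, 18, 72
N(V) = 72


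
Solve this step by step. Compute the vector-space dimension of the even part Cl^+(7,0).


Even subalgebra dimension = 2^(n-1)
n = 7 + 0 = 7
2^(7 - 1) = 2^6 = 64
Verification: sum of C(7,k) for even k = 1 + 21 + 35 + 7 = 64
Result = 64


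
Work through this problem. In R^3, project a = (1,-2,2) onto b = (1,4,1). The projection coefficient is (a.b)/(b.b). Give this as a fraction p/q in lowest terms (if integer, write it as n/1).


Projection coefficient = (a . b) / (b . b)
a . b = 1*1 + (-2)*4 + 2*1
= 1 + (-8) + 2 = -5
b . b = 1^2 + 4^2 + 1^2
= 1 + 16 + 1 = 18
Coefficient = -5/18
In lowest terms: -5/18


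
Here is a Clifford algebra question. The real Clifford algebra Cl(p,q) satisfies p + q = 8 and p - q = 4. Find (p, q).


We need p + q = 8 and p - q = 4.
Adding: 2p = 8 + 4 = 12, so p = 6.
Then q = 8 - 6 = 2.
(p, q) = (6, 2)


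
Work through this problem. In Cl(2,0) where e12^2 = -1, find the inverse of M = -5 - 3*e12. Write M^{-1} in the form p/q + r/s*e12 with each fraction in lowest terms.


M = -5 - 3*e12, where e12^2 = -1.
Since M commutes with its reverse ~M = a - b*e12, M * ~M = a^2 - b^2*e12^2 = a^2 + b^2.
So M^{-1} = ~M / (a^2 + b^2) = (a - b*e12)/(a^2 + b^2).
a^2 + b^2 = 25 + 9 = 34
Scalar part = -5/34 = -5/34
Bivector coeff = 3/34 = 3/34
M^{-1} = -5/34 + 3/34*e12


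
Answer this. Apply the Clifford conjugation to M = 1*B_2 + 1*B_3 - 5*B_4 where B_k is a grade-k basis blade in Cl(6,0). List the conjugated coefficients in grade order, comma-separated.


Clifford conjugate sign for grade k: (-1)^(k(k+1)/2)
Grade 2: (-1)^(2*3/2) = (-1)^3 = -1, coeff 1 -> -1
Grade 3: (-1)^(3*4/2) = (-1)^6 = 1, coeff 1 -> 1
Grade 4: (-1)^(4*5/2) = (-1)^10 = 1, coeff -5 -> -5
Conjugated coefficients: -1, 1, -5


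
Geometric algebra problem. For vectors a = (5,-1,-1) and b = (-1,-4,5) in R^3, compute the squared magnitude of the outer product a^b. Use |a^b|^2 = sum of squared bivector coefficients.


a wedge b = (a1*b2 - a2*b1)*e12 + (a1*b3 - a3*b1)*e13 + (a2*b3 - a3*b2)*e23
e12 coeff: 5*(-4) - (-1)*(-1) = -20 - 1 = -21
e13 coeff: 5*5 - (-1)*(-1) = 25 - 1 = 24
e23 coeff: (-1)*5 - (-1)*(-4) = -5 - 4 = -9
|a wedge b|^2 = (-21)^2 + 24^2 + (-9)^2
= 441 + 576 + 81
= 1098


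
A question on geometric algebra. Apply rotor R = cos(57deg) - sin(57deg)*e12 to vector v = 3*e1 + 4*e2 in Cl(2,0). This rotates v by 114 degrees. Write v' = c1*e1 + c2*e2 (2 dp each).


Rotor R = cos(57deg) - sin(57deg)*e12
Rotation angle theta = 2 * 57 = 114 degrees
v' = R*v*~R rotates v by theta.
cos(114deg) = -0.4067, sin(114deg) = 0.9135
v'_1 = 3*cos(114deg) - 4*sin(114deg)
= 3*(-0.4067) - 4*0.9135
= -4.87
v'_2 = 3*sin(114deg) + 4*cos(114deg)
= 3*0.9135 + 4*(-0.4067)
= 1.11
v' = -4.87*e1 + 1.11*e2


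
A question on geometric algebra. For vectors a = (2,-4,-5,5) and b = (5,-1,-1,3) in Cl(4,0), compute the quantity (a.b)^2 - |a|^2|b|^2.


a . b = 2*5 + (-4)*(-1) + (-5)*(-1) + 5*3
= 10 + 4 + 5 + 15 = 34
|a|^2 = 2^2 + (-4)^2 + (-5)^2 + 5^2 = 70
|b|^2 = 5^2 + (-1)^2 + (-1)^2 + 3^2 = 36
(a.b)^2 = 34^2 = 1156
|a|^2 * |b|^2 = 70 * 36 = 2520
Result = 1156 - 2520 = -1364


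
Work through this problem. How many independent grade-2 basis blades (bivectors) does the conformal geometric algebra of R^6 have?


The conformal model of R^6 uses Cl(7,1) with m = 6 + 2 = 8 generators.
Number of grade-2 blades = C(m, 2) = C(8, 2)
= 8*7/2 = 28


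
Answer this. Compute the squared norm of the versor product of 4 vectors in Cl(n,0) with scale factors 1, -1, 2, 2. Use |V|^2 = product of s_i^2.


Each vector v_i has |v_i|^2 = s_i^2
Squared scales: 1^2 = 1, (-1)^2 = 1, 2^2 = 4, 2^2 = 4
|V|^2 = 1 * 1 * 4 * 4
= 16


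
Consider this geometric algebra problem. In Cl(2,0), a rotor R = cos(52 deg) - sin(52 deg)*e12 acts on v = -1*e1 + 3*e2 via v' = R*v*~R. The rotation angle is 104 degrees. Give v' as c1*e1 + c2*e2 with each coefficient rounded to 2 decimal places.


Rotor R = cos(52deg) - sin(52deg)*e12
Rotation angle theta = 2 * 52 = 104 degrees
v' = R*v*~R rotates v by theta.
cos(104deg) = -0.2419, sin(104deg) = 0.9703
v'_1 = -1*cos(104deg) - 3*sin(104deg)
= -1*(-0.2419) - 3*0.9703
= -2.67
v'_2 = -1*sin(104deg) + 3*cos(104deg)
= -1*0.9703 + 3*(-0.2419)
= -1.70
v' = -2.67*e1 - 1.70*e2


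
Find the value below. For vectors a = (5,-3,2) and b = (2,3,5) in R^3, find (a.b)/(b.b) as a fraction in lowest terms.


Projection coefficient = (a . b) / (b . b)
a . b = 5*2 + (-3)*3 + 2*5
= 10 + (-9) + 10 = 11
b . b = 2^2 + 3^2 + 5^2
= 4 + 9 + 25 = 38
Coefficient = 11/38
In lowest terms: 11/38


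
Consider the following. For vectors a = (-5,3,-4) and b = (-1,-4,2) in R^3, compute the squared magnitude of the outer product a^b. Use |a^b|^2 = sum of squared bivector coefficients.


a wedge b = (a1*b2 - a2*b1)*e12 + (a1*b3 - a3*b1)*e13 + (a2*b3 - a3*b2)*e23
e12 coeff: (-5)*(-4) - 3*(-1) = 20 - (-3) = 23
e13 coeff: (-5)*2 - (-4)*(-1) = -10 - 4 = -14
e23 coeff: 3*2 - (-4)*(-4) = 6 - 16 = -10
|a wedge b|^2 = 23^2 + (-14)^2 + (-10)^2
= 529 + 196 + 100
= 825


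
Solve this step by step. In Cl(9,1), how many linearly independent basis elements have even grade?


Even subalgebra dimension = 2^(n-1)
n = 9 + 1 = 10
2^(10 - 1) = 2^9 = 512
Verification: sum of C(10,k) for even k = 1 + 45 + 210 + 210 + 45 + 1 = 512
Result = 512


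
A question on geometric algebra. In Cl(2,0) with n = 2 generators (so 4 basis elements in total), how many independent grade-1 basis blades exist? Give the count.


Number of grade-k basis blades in Cl(p,q) with n = p + q is C(n, k).
n = 2 + 0 = 2
C(2, 1) = 2! / (1! * 1!)
= 2 / (1 * 1)
= 2


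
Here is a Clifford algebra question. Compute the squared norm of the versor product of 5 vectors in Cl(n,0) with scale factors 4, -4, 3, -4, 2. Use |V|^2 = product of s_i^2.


Each vector v_i has |v_i|^2 = s_i^2
Squared scales: 4^2 = 16, (-4)^2 = 16, 3^2 = 9, (-4)^2 = 16, 2^2 = 4
|V|^2 = 16 * 16 * 9 * 16 * 4
= 147456


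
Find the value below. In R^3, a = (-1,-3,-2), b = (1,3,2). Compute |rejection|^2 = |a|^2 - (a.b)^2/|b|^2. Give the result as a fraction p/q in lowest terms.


|a|^2 = (-1)^2 + (-3)^2 + (-2)^2 = 14
|b|^2 = 1^2 + 3^2 + 2^2 = 14
a . b = (-1)*1 + (-3)*3 + (-2)*2 = -14
(a.b)^2 = (-14)^2 = 196
|rej|^2 = 14 - 196/14
= (196 - 196)/14
= 0/14
In lowest terms: 0/1


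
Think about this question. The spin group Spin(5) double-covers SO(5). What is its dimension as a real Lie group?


Spin(n) double-covers SO(n); both have Lie algebra so(n) of dimension n(n-1)/2.
n = 5
n(n-1) = 5 * 4 = 20
dim Spin(5) = 20/2 = 10


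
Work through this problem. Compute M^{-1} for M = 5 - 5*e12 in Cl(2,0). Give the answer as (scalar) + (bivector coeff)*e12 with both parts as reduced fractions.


M = 5 - 5*e12, where e12^2 = -1.
Since M commutes with its reverse ~M = a - b*e12, M * ~M = a^2 - b^2*e12^2 = a^2 + b^2.
So M^{-1} = ~M / (a^2 + b^2) = (a - b*e12)/(a^2 + b^2).
a^2 + b^2 = 25 + 25 = 50
Scalar part = 5/50 = 1/10
Bivector coeff = 5/50 = 1/10
M^{-1} = 1/10 + 1/10*e12


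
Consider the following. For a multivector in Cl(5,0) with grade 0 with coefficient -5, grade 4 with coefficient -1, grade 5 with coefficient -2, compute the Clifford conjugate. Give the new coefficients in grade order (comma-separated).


Clifford conjugate sign for grade k: (-1)^(k(k+1)/2)
Grade 0: (-1)^(0*1/2) = (-1)^0 = 1, coeff -5 -> -5
Grade 4: (-1)^(4*5/2) = (-1)^10 = 1, coeff -1 -> -1
Grade 5: (-1)^(5*6/2) = (-1)^15 = -1, coeff -2 -> 2
Conjugated coefficients: -5, -1, 2


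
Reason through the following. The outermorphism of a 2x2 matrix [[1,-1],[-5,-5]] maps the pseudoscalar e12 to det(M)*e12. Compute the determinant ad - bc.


The outermorphism of a linear map f sends e1^e2 to f(e1)^f(e2).
f(e1) = 1*e1 - 5*e2
f(e2) = -1*e1 - 5*e2
f(e1) ^ f(e2) = (1*e1 - 5*e2) ^ (-1*e1 - 5*e2)
= 1*(-5)*e12 + (-5)*(-1)*e21
= (-5 - 5)*e12
= -10*e12
Coefficient = -10


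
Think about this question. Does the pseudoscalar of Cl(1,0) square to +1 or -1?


The pseudoscalar I = e1...e_n (product of all n generators) of Cl(p,q) satisfies I^2 = (-1)^(q + n(n-1)/2).
p = 1, q = 0, n = p + q = 1
n(n-1)/2 = 1 * 0 / 2 = 0
Exponent = q + n(n-1)/2 = 0 + 0 = 0
I^2 = (-1)^0 = +1


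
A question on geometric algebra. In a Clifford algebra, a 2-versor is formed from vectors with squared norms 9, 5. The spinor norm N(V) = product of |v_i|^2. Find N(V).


Spinor norm N(V) = |v1|^2 * |v2|^2 * ... * |v2|^2
= 9 * 5
Running product: 9, 45
N(V) = 45


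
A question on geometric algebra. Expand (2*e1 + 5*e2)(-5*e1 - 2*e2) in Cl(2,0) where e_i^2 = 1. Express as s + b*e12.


Expand: (2*e1 + 5*e2)(-5*e1 - 2*e2)
= 2*(-5)*e1e1 + 2*(-2)*e1e2 + 5*(-5)*e2e1 + 5*(-2)*e2e2
Using e1^2 = e2^2 = 1, e2e1 = -e1e2:
Scalar part s = 2*(-5) + 5*(-2) = -10 + (-10) = -20
Bivector part b = 2*(-2) - 5*(-5) = -4 - (-25) = 21
uv = -20 + 21*e12


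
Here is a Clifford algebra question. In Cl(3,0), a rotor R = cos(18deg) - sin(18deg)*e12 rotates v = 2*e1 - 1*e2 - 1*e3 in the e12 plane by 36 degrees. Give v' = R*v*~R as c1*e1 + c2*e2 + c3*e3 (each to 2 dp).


Rotor R = cos(18deg) - sin(18deg)*e12
Rotation angle theta = 2 * 18 = 36 degrees in the e12 plane (e1 -> e2).
The component perpendicular to the plane (e3) is invariant: v'_3 = v3 = -1.00
cos(36deg) = 0.8090, sin(36deg) = 0.5878
v'_1 = v1*cos(theta) - v2*sin(theta) = 2*0.8090 - (-1)*0.5878 = 2.21
v'_2 = v1*sin(theta) + v2*cos(theta) = 2*0.5878 + (-1)*0.8090 = 0.37
v' = 2.21*e1 + 0.37*e2 - 1.00*e3


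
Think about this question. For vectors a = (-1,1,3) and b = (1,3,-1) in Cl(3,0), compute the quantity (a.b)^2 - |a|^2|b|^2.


a . b = (-1)*1 + 1*3 + 3*(-1)
= -1 + 3 + (-3) = -1
|a|^2 = (-1)^2 + 1^2 + 3^2 = 11
|b|^2 = 1^2 + 3^2 + (-1)^2 = 11
(a.b)^2 = (-1)^2 = 1
|a|^2 * |b|^2 = 11 * 11 = 121
Result = 1 - 121 = -120


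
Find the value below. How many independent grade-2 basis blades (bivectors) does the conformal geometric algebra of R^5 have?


The conformal model of R^5 uses Cl(6,1) with m = 5 + 2 = 7 generators.
Number of grade-2 blades = C(m, 2) = C(7, 2)
= 7*6/2 = 21


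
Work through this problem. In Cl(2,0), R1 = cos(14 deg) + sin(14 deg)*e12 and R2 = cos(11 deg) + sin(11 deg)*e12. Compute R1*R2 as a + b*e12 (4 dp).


Same-plane rotors commute and their half-angles add:
R1*R2 = cos(a1 + a2) + sin(a1 + a2)*e12.
a1 + a2 = 14 + 11 = 25 deg
cos(25 deg) = 0.9063
sin(25 deg) = 0.4226
R1*R2 = 0.9063 + 0.4226*e12


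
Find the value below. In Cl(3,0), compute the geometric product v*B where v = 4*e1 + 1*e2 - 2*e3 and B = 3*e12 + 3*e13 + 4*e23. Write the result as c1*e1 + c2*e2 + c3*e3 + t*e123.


vB has grade-1 (vector) and grade-3 (trivector) parts: vB = (v _| B) + (v ^ B).
Vector part <vB>_1:
  e1: -v2*b12 - v3*b13 = -(1)*(3) - (-2)*(3) = 3
  e2: v1*b12 - v3*b23 = (4)*(3) - (-2)*(4) = 20
  e3: v1*b13 + v2*b23 = (4)*(3) + (1)*(4) = 16
Trivector part <vB>_3:
  e123: v1*b23 - v2*b13 + v3*b12 = (4)*(4) - (1)*(3) + (-2)*(3) = 7
vB = 3*e1 + 20*e2 + 16*e3 + 7*e123


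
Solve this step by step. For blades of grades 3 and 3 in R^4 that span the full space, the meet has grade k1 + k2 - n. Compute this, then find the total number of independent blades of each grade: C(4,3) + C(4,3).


Meet grade = grade(A) + grade(B) - n
= 3 + 3 - 4 = 2
C(4,3) = 4
C(4,3) = 4
dim_A + dim_B = 4 + 4 = 8


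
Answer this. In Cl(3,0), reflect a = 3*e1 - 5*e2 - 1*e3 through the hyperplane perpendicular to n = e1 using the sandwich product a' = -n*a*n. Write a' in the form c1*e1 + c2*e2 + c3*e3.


Reflection formula: a' = -n*a*n, with n = e1 (unit vector, n^2 = 1).
For reflection through hyperplane perp to e1:
The component along e1 flips sign, others stay.
a = (3, -5, -1)
a' = (-3, -5, -1)
a' = -3*e1 - 5*e2 - 1*e3


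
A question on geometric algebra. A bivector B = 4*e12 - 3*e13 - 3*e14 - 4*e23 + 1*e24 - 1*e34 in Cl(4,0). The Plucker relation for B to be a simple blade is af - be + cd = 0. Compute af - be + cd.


Plucker relation: af - be + cd
a*f = 4*(-1) = -4
b*e = (-3)*1 = -3
c*d = (-3)*(-4) = 12
af - be + cd = -4 - (-3) + 12
= 11


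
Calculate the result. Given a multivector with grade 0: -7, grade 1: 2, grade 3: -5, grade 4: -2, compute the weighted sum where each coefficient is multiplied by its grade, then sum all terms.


Grade-weighted sum = sum of grade_k * coefficient_k
0*(-7) = 0
1*2 = 2
3*(-5) = -15
4*(-2) = -8
Total = 0 + 2 + (-15) + (-8) = -21


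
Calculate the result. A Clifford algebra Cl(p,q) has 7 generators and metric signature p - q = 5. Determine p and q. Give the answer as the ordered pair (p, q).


We need p + q = 7 and p - q = 5.
Adding: 2p = 7 + 5 = 12, so p = 6.
Then q = 7 - 6 = 1.
(p, q) = (6, 1)


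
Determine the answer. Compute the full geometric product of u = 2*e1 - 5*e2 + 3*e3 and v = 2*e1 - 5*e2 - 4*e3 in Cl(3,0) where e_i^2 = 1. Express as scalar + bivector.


In Cl(3,0): e_i^2 = 1, e_ie_j = -e_je_i for i != j.
Scalar part = u . v = 2*2 + (-5)*(-5) + 3*(-4)
= 4 + 25 + (-12) = 17
e12 coeff = 2*(-5) - (-5)*2 = -10 - (-10) = 0
e13 coeff = 2*(-4) - 3*2 = -8 - 6 = -14
e23 coeff = (-5)*(-4) - 3*(-5) = 20 - (-15) = 35
uv = 17 + 0*e12 - 14*e13 + 35*e23


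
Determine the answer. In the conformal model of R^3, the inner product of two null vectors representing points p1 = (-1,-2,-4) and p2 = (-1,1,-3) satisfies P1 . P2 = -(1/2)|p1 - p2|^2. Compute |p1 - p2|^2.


p1 - p2 = (0, -3, -1)
|p1 - p2|^2 = 0^2 + (-3)^2 + (-1)^2
= 0 + 9 + 1
= 10


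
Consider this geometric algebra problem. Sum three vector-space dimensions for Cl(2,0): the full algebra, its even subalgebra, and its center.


n = 2 + 0 = 2
Total dim = 2^2 = 4
Even subalgebra dim = 2^1 = 2
n is even, so center dim = 1
Sum = 4 + 2 + 1 = 7
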